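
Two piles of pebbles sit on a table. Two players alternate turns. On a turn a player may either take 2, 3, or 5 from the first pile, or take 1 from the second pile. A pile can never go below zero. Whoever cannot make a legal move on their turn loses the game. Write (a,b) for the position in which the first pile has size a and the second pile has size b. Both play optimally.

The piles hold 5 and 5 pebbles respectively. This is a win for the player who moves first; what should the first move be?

Label each position W (a win for the player to move) or L (a loss). A position with no legal move is L; any other position is W exactly when some move reaches an L, and L when every move reaches a W.
No move ever increases a pile, so every position that can arise here has a ≤ 5 and b ≤ 5; it is enough to label the cells with 0 ≤ a ≤ 5 and 0 ≤ b ≤ 5.
Every move lowers a or b (never raises either), so fill the grid row by row in increasing a, and left to right within a row: each cell's successors are then already labelled.
      b=0  b=1  b=2  b=3  b=4  b=5
a=0:    L    W    L    W    L    W
a=1:    L    W    L    W    L    W
a=2:    W    L    W    L    W    L
a=3:    W    L    W    L    W    L
a=4:    W    W    W    W    W    W
a=5:    W    W    W    W    W    W
Cells with no legal move (terminal, hence L): (0,0), (1,0).
The remaining L cells, each justified by listing all of its moves:
(0,2): L (sole option (0,1)(W) is W)
(0,4): L (sole option (0,3)(W) is W)
(1,2): L (sole option (1,1)(W) is W)
(1,4): L (sole option (1,3)(W) is W)
(2,1): L (options (0,1)(W), (2,0)(W) are all W)
(2,3): L (options (0,3)(W), (2,2)(W) are all W)
(2,5): L (options (0,5)(W), (2,4)(W) are all W)
(3,1): L (options (1,1)(W), (0,1)(W), (3,0)(W) are all W)
(3,3): L (options (1,3)(W), (0,3)(W), (3,2)(W) are all W)
(3,5): L (options (1,5)(W), (0,5)(W), (3,4)(W) are all W)
Every other cell has at least one move into one of the L cells above, so it is W.
From (5,5), the L positions reachable in one move are: (3,5), (2,5). Any move reaching one of these is winning.

Move to (3,5).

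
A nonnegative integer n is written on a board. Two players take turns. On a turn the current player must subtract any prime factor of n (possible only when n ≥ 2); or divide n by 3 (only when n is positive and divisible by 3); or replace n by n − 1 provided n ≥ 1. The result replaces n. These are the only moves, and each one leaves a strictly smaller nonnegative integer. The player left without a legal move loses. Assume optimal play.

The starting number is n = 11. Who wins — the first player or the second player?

The first player wins.

Compute win/loss labels from the base case upward. A position with no move is L. Any other position is W if it can reach an L in one move, else L.
n=0: no move → L
n=1: →0(L), so W
n=2: →0(L), so W
n=3: →0(L), so W
n=4: →2(W), 3(W) — all W, so L
n=5: →0(L), so W
n=6: →4(L), so W
n=7: →0(L), so W
n=8: →6(W), 7(W) — all W, so L
n=9: →8(L), so W
n=10: →8(L), so W
n=11: →0(L), so W
The starting position 11 is W: the player to move should move to 0, handing over an L position.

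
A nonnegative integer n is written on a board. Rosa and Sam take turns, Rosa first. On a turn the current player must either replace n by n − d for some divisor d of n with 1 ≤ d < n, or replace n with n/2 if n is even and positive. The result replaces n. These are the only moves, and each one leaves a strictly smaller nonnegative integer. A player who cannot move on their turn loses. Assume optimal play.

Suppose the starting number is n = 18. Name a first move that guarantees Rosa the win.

Move to 9.

Classify positions by backward induction: terminal positions (no move available) are L. From any other position, the mover wins iff some move reaches an L.
n=0: no move → L
n=1: no move → L
n=2: →1(L), so W
n=3: →2(W) only, which is W, so L
n=4: →3(L), so W
n=5: →4(W) only, which is W, so L
n=6: →3(L), so W
n=7: →6(W) only, which is W, so L
n=8: →7(L), so W
n=9: →6(W), 8(W) — all W, so L
n=10: →5(L), so W
n=11: →10(W) only, which is W, so L
n=12: →9(L), so W
n=13: →12(W) only, which is W, so L
n=14: →7(L), so W
n=15: →10(W), 12(W), 14(W) — all W, so L
n=16: →15(L), so W
n=17: →16(W) only, which is W, so L
n=18: →9(L), so W
From 18, the L positions reachable in one move are: 9, 15, 17. Any move reaching one of these is winning.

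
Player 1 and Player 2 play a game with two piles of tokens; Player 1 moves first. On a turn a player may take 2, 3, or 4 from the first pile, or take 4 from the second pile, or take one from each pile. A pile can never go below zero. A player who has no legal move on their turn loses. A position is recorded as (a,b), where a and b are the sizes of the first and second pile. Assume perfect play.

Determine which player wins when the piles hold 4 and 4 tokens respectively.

Player 1 wins.

Work bottom-up. With no move the player to move loses. Otherwise the position is W if at least one move leads to an L position for the opponent, and L if every move leads to a W.
No move ever increases a pile, so every position that can arise here has a ≤ 4 and b ≤ 4; it is enough to label the cells with 0 ≤ a ≤ 4 and 0 ≤ b ≤ 4.
Every move lowers a or b (never raises either), so fill the grid row by row in increasing a, and left to right within a row: each cell's successors are then already labelled.
      b=0  b=1  b=2  b=3  b=4
a=0:    L    L    L    L    W
a=1:    L    W    W    W    W
a=2:    W    W    W    W    L
a=3:    W    W    W    W    L
a=4:    W    W    W    W    W
Cells with no legal move (terminal, hence L): (0,0), (0,1), (0,2), (0,3), (1,0).
The remaining L cells, each justified by listing all of its moves:
(2,4): L (options (0,4)(W), (2,0)(W), (1,3)(W) are all W)
(3,4): L (options (1,4)(W), (0,4)(W), (3,0)(W), (2,3)(W) are all W)
Every other cell has at least one move into one of the L cells above, so it is W.
The starting position (4,4) is W: Player 1 should move to (2,4), handing over an L position.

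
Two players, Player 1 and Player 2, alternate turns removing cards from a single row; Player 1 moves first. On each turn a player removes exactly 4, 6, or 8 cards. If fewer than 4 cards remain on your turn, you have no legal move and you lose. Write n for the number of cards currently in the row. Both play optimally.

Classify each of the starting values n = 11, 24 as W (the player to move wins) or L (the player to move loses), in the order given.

Positions with no move are L. A position that does have a move is losing for the player to move precisely when every available move leads to a winning position for the opponent. Fill in the labels:
n=0: no move → L
n=1: no move → L
n=2: no move → L
n=3: no move → L
n=4: →0(L), so W
n=5: →1(L), so W
n=6: →2(L), so W
n=7: →3(L), so W
n=8: →2(L), so W
n=9: →3(L), so W
n=10: →2(L), so W
n=11: →3(L), so W
n=12: →8(W), 6(W), 4(W) — all W, so L
n=13: →9(W), 7(W), 5(W) — all W, so L
n=14: →10(W), 8(W), 6(W) — all W, so L
n=15: →11(W), 9(W), 7(W) — all W, so L
n=16: →12(L), so W
n=17: →13(L), so W
n=18: →14(L), so W
n=19: →15(L), so W
n=20: →14(L), so W
n=21: →15(L), so W
n=22: →14(L), so W
n=23: →15(L), so W
n=24: →20(W), 18(W), 16(W) — all W, so L

11: W, 24: L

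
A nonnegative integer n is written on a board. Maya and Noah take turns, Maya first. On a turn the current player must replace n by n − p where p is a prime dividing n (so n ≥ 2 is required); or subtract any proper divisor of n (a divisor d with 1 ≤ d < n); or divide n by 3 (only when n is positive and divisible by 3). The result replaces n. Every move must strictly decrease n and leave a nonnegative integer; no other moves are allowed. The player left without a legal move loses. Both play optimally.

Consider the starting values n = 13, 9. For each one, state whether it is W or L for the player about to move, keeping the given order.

Positions with no move are L. A position that does have a move is losing for the player to move precisely when every available move leads to a winning position for the opponent. Fill in the labels:
n=0: no move → L
n=1: no move → L
n=2: →0(L), so W
n=3: →0(L), so W
n=4: →2(W), 3(W) — all W, so L
n=5: →0(L), so W
n=6: →4(L), so W
n=7: →0(L), so W
n=8: →4(L), so W
n=9: →3(W), 6(W), 8(W) — all W, so L
n=10: →9(L), so W
n=11: →0(L), so W
n=12: →4(L), so W
n=13: →0(L), so W

13: W, 9: L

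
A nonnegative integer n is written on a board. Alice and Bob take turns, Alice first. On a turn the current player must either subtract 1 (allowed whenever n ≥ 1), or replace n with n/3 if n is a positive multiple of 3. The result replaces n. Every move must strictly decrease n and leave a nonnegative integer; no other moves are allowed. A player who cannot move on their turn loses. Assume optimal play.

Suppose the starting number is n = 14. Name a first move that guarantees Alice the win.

Work bottom-up. With no move the player to move loses. Otherwise the position is W if at least one move leads to an L position for the opponent, and L if every move leads to a W.
n=0: no move → L
n=1: →0(L), so W
n=2: →1(W) only, which is W, so L
n=3: →2(L), so W
n=4: →3(W) only, which is W, so L
n=5: →4(L), so W
n=6: →2(L), so W
n=7: →6(W) only, which is W, so L
n=8: →7(L), so W
n=9: →3(W), 8(W) — all W, so L
n=10: →9(L), so W
n=11: →10(W) only, which is W, so L
n=12: →4(L), so W
n=13: →12(W) only, which is W, so L
n=14: →13(L), so W
From 14, the L positions reachable in one move are: 13.

Move to 13.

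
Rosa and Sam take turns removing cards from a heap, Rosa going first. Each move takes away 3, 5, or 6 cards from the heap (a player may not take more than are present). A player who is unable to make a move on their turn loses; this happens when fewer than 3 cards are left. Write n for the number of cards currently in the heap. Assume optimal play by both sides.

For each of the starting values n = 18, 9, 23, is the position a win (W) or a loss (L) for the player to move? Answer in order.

18: L, 9: L, 23: W

Positions with no move are L. A position that does have a move is losing for the player to move precisely when every available move leads to a winning position for the opponent. Fill in the labels:
n=0: no move → L
n=1: no move → L
n=2: no move → L
n=3: reaches L-position 0 → W
n=4: reaches L-position 1 → W
n=5: reaches L-position 2 → W
n=6: reaches L-position 1 → W
n=7: reaches L-position 2 → W
n=8: reaches L-position 2 → W
n=9: only reaches 6(W), 4(W), 3(W), all W → L
n=10: only reaches 7(W), 5(W), 4(W), all W → L
n=11: only reaches 8(W), 6(W), 5(W), all W → L
n=12: reaches L-position 9 → W
n=13: reaches L-position 10 → W
n=14: reaches L-position 11 → W
n=15: reaches L-position 10 → W
n=16: reaches L-position 11 → W
n=17: reaches L-position 11 → W
n=18: only reaches 15(W), 13(W), 12(W), all W → L
n=19: only reaches 16(W), 14(W), 13(W), all W → L
n=20: only reaches 17(W), 15(W), 14(W), all W → L
n=21: reaches L-position 18 → W
n=22: reaches L-position 19 → W
n=23: reaches L-position 20 → W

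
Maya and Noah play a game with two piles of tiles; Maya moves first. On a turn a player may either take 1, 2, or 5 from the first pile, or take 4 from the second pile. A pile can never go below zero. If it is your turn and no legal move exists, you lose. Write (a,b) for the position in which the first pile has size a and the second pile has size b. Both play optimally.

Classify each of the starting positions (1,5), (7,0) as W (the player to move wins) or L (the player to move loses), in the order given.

(1,5): L, (7,0): W

Use the standard recursion: the mover loses at a terminal position; elsewhere, the mover wins exactly when some move hands the opponent an L position.
No move ever increases a pile, so every position that can arise here has a ≤ 7 and b ≤ 5; it is enough to label the cells with 0 ≤ a ≤ 7 and 0 ≤ b ≤ 5.
Every move lowers a or b (never raises either), so fill the grid row by row in increasing a, and left to right within a row: each cell's successors are then already labelled.
      b=0  b=1  b=2  b=3  b=4  b=5
a=0:    L    L    L    L    W    W
a=1:    W    W    W    W    L    L
a=2:    W    W    W    W    W    W
a=3:    L    L    L    L    W    W
a=4:    W    W    W    W    L    L
a=5:    W    W    W    W    W    W
a=6:    L    L    L    L    W    W
a=7:    W    W    W    W    L    L
Cells with no legal move (terminal, hence L): (0,0), (0,1), (0,2), (0,3).
The remaining L cells, each justified by listing all of its moves:
(1,4): →(0,4)(W), (1,0)(W) — all W, so L
(1,5): →(0,5)(W), (1,1)(W) — all W, so L
(3,0): →(2,0)(W), (1,0)(W) — all W, so L
(3,1): →(2,1)(W), (1,1)(W) — all W, so L
(3,2): →(2,2)(W), (1,2)(W) — all W, so L
(3,3): →(2,3)(W), (1,3)(W) — all W, so L
(4,4): →(3,4)(W), (2,4)(W), (4,0)(W) — all W, so L
(4,5): →(3,5)(W), (2,5)(W), (4,1)(W) — all W, so L
(6,0): →(5,0)(W), (4,0)(W), (1,0)(W) — all W, so L
(6,1): →(5,1)(W), (4,1)(W), (1,1)(W) — all W, so L
(6,2): →(5,2)(W), (4,2)(W), (1,2)(W) — all W, so L
(6,3): →(5,3)(W), (4,3)(W), (1,3)(W) — all W, so L
(7,4): →(6,4)(W), (5,4)(W), (2,4)(W), (7,0)(W) — all W, so L
(7,5): →(6,5)(W), (5,5)(W), (2,5)(W), (7,1)(W) — all W, so L
Every other cell has at least one move into one of the L cells above, so it is W.
(1,5): one of the L cells justified above, so L
(7,0): the move to (6,0) reaches an L cell, so W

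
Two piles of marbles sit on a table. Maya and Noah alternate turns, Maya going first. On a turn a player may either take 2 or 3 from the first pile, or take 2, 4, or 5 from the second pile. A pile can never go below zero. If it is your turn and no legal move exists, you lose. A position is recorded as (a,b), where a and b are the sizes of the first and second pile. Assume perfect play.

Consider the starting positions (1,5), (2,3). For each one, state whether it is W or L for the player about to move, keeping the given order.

(1,5): W, (2,3): L

Build the W/L table. Terminal = L. A non-terminal position is W if it has a move to some L; otherwise it is L.
No move ever increases a pile, so every position that can arise here has a ≤ 2 and b ≤ 5; it is enough to label the cells with 0 ≤ a ≤ 2 and 0 ≤ b ≤ 5.
Every move lowers a or b (never raises either), so fill the grid row by row in increasing a, and left to right within a row: each cell's successors are then already labelled.
      b=0  b=1  b=2  b=3  b=4  b=5
a=0:    L    L    W    W    W    W
a=1:    L    L    W    W    W    W
a=2:    W    W    L    L    W    W
Cells with no legal move (terminal, hence L): (0,0), (0,1), (1,0), (1,1).
The remaining L cells, each justified by listing all of its moves:
(2,2): L (options (0,2)(W), (2,0)(W) are all W)
(2,3): L (options (0,3)(W), (2,1)(W) are all W)
Every other cell has at least one move into one of the L cells above, so it is W.
(1,5): the move to (1,1) reaches an L cell, so W
(2,3): one of the L cells justified above, so L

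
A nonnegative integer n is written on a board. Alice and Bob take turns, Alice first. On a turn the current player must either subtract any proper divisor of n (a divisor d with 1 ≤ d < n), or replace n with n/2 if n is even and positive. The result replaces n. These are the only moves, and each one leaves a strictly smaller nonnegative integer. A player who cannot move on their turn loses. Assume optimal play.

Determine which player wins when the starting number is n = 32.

Work bottom-up. With no move the player to move loses. Otherwise the position is W if at least one move leads to an L position for the opponent, and L if every move leads to a W.
n=0: no move → L
n=1: no move → L
n=2: W (go to 1, an L position)
n=3: L (sole option 2(W) is W)
n=4: W (go to 3, an L position)
n=5: L (sole option 4(W) is W)
n=6: W (go to 3, an L position)
n=7: L (sole option 6(W) is W)
n=8: W (go to 7, an L position)
n=9: L (options 6(W), 8(W) are all W)
n=10: W (go to 5, an L position)
n=11: L (sole option 10(W) is W)
n=12: W (go to 9, an L position)
n=13: L (sole option 12(W) is W)
n=14: W (go to 7, an L position)
n=15: L (options 10(W), 12(W), 14(W) are all W)
n=16: W (go to 15, an L position)
n=17: L (sole option 16(W) is W)
n=18: W (go to 9, an L position)
n=19: L (sole option 18(W) is W)
n=20: W (go to 15, an L position)
n=21: L (options 14(W), 18(W), 20(W) are all W)
n=22: W (go to 11, an L position)
n=23: L (sole option 22(W) is W)
n=24: W (go to 21, an L position)
n=25: L (options 20(W), 24(W) are all W)
n=26: W (go to 13, an L position)
n=27: L (options 18(W), 24(W), 26(W) are all W)
n=28: W (go to 21, an L position)
n=29: L (sole option 28(W) is W)
n=30: W (go to 15, an L position)
n=31: L (sole option 30(W) is W)
n=32: W (go to 31, an L position)
The starting position 32 is W: Alice should move to 31, handing over an L position.

Alice wins.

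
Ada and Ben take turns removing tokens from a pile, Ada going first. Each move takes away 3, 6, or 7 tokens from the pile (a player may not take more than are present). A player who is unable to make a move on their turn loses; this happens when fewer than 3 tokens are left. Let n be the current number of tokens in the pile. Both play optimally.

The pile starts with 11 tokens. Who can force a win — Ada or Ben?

Compute win/loss labels from the base case upward. A position with no move is L. Any other position is W if it can reach an L in one move, else L.
n=0: no move → L
n=1: no move → L
n=2: no move → L
n=3: can move to 0, which is L ⇒ W
n=4: can move to 1, which is L ⇒ W
n=5: can move to 2, which is L ⇒ W
n=6: can move to 0, which is L ⇒ W
n=7: can move to 1, which is L ⇒ W
n=8: can move to 2, which is L ⇒ W
n=9: can move to 2, which is L ⇒ W
n=10: moves to 7(W), 4(W), 3(W); every one is W ⇒ L
n=11: moves to 8(W), 5(W), 4(W); every one is W ⇒ L
Every move from 11 reaches a W position, so the mover loses.

Ben wins.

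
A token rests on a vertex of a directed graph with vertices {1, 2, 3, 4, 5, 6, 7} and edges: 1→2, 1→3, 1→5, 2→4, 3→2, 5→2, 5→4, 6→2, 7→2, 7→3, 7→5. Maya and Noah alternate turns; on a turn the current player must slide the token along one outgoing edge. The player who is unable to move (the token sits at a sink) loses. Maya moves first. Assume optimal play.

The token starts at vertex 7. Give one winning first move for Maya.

Build the W/L table. Terminal = L. A non-terminal position is W if it has a move to some L; otherwise it is L.
Every edge goes from a vertex to one that appears earlier in the order 4, 2, 3, 5, 6, 7, 1, so processing vertices in that order labels each vertex after all of its successors.
4: no outgoing edge → L
2: W (go to 4, an L position)
3: L (sole option 2(W) is W)
5: W (go to 4, an L position)
6: L (sole option 2(W) is W)
7: W (go to 3, an L position)
1: W (go to 3, an L position)
From 7, the L positions reachable in one move are: 3.

Move to 3.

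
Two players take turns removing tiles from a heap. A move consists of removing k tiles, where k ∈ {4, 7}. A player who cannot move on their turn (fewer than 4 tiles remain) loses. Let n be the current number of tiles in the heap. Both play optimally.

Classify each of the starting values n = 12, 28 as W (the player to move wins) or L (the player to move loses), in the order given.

Use the standard recursion: the mover loses at a terminal position; elsewhere, the mover wins exactly when some move hands the opponent an L position.
n=0: no move → L
n=1: no move → L
n=2: no move → L
n=3: no move → L
n=4: can move to 0, which is L ⇒ W
n=5: can move to 1, which is L ⇒ W
n=6: can move to 2, which is L ⇒ W
n=7: can move to 3, which is L ⇒ W
n=8: can move to 1, which is L ⇒ W
n=9: can move to 2, which is L ⇒ W
n=10: can move to 3, which is L ⇒ W
n=11: moves to 7(W), 4(W); every one is W ⇒ L
n=12: moves to 8(W), 5(W); every one is W ⇒ L
n=13: moves to 9(W), 6(W); every one is W ⇒ L
n=14: moves to 10(W), 7(W); every one is W ⇒ L
n=15: can move to 11, which is L ⇒ W
n=16: can move to 12, which is L ⇒ W
n=17: can move to 13, which is L ⇒ W
n=18: can move to 14, which is L ⇒ W
n=19: can move to 12, which is L ⇒ W
n=20: can move to 13, which is L ⇒ W
n=21: can move to 14, which is L ⇒ W
n=22: moves to 18(W), 15(W); every one is W ⇒ L
n=23: moves to 19(W), 16(W); every one is W ⇒ L
n=24: moves to 20(W), 17(W); every one is W ⇒ L
n=25: moves to 21(W), 18(W); every one is W ⇒ L
n=26: can move to 22, which is L ⇒ W
n=27: can move to 23, which is L ⇒ W
n=28: can move to 24, which is L ⇒ W

12: L, 28: W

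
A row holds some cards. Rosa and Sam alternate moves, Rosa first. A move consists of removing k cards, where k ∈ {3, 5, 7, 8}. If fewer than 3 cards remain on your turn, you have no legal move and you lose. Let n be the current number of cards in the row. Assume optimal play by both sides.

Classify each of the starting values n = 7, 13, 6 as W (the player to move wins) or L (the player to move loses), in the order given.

Compute win/loss labels from the base case upward. A position with no move is L. Any other position is W if it can reach an L in one move, else L.
n=0: no move → L
n=1: no move → L
n=2: no move → L
n=3: →0(L), so W
n=4: →1(L), so W
n=5: →2(L), so W
n=6: →1(L), so W
n=7: →2(L), so W
n=8: →1(L), so W
n=9: →2(L), so W
n=10: →2(L), so W
n=11: →8(W), 6(W), 4(W), 3(W) — all W, so L
n=12: →9(W), 7(W), 5(W), 4(W) — all W, so L
n=13: →10(W), 8(W), 6(W), 5(W) — all W, so L

7: W, 13: L, 6: W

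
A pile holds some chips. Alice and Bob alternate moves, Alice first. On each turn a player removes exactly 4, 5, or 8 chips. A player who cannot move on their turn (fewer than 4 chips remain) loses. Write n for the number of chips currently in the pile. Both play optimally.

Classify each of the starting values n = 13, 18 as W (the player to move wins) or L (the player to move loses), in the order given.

13: L, 18: W

Classify positions by backward induction: terminal positions (no move available) are L. From any other position, the mover wins iff some move reaches an L.
n=0: no move → L
n=1: no move → L
n=2: no move → L
n=3: no move → L
n=4: reaches L-position 0 → W
n=5: reaches L-position 1 → W
n=6: reaches L-position 2 → W
n=7: reaches L-position 3 → W
n=8: reaches L-position 3 → W
n=9: reaches L-position 1 → W
n=10: reaches L-position 2 → W
n=11: reaches L-position 3 → W
n=12: only reaches 8(W), 7(W), 4(W), all W → L
n=13: only reaches 9(W), 8(W), 5(W), all W → L
n=14: only reaches 10(W), 9(W), 6(W), all W → L
n=15: only reaches 11(W), 10(W), 7(W), all W → L
n=16: reaches L-position 12 → W
n=17: reaches L-position 13 → W
n=18: reaches L-position 14 → W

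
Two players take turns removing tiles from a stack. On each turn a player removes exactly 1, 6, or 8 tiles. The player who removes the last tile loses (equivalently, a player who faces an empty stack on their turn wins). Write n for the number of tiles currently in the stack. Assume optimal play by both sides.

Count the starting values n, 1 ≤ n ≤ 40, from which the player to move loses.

18

Use the standard recursion: the mover wins at a terminal position; elsewhere, the mover wins exactly when some move hands the opponent an L position.
n=0: no move; the opponent has just taken the last tile and therefore loses → W
n=1: L (sole option 0(W) is W)
n=2: W (go to 1, an L position)
n=3: L (sole option 2(W) is W)
n=4: W (go to 3, an L position)
n=5: L (sole option 4(W) is W)
n=6: W (go to 5, an L position)
n=7: W (go to 1, an L position)
n=8: L (options 7(W), 2(W), 0(W) are all W)
n=9: W (go to 8, an L position)
n=10: L (options 9(W), 4(W), 2(W) are all W)
n=11: W (go to 10, an L position)
n=12: L (options 11(W), 6(W), 4(W) are all W)
n=13: W (go to 12, an L position)
n=14: W (go to 8, an L position)
n=15: L (options 14(W), 9(W), 7(W) are all W)
n=16: W (go to 15, an L position)
n=17: L (options 16(W), 11(W), 9(W) are all W)
n=18: W (go to 17, an L position)
n=19: L (options 18(W), 13(W), 11(W) are all W)
n=20: W (go to 19, an L position)
n=21: W (go to 15, an L position)
n=22: L (options 21(W), 16(W), 14(W) are all W)
n=23: W (go to 22, an L position)
n=24: L (options 23(W), 18(W), 16(W) are all W)
n=25: W (go to 24, an L position)
n=26: L (options 25(W), 20(W), 18(W) are all W)
n=27: W (go to 26, an L position)
n=28: W (go to 22, an L position)
n=29: L (options 28(W), 23(W), 21(W) are all W)
n=30: W (go to 29, an L position)
n=31: L (options 30(W), 25(W), 23(W) are all W)
n=32: W (go to 31, an L position)
n=33: L (options 32(W), 27(W), 25(W) are all W)
n=34: W (go to 33, an L position)
n=35: W (go to 29, an L position)
n=36: L (options 35(W), 30(W), 28(W) are all W)
n=37: W (go to 36, an L position)
n=38: L (options 37(W), 32(W), 30(W) are all W)
n=39: W (go to 38, an L position)
n=40: L (options 39(W), 34(W), 32(W) are all W)
L entries with 1 ≤ n ≤ 40 (the range starts at n=1): n = 1, 3, 5, 8, 10, 12, 15, 17, 19, 22, 24, 26, 29, 31, 33, 36, 38, 40; that makes 18.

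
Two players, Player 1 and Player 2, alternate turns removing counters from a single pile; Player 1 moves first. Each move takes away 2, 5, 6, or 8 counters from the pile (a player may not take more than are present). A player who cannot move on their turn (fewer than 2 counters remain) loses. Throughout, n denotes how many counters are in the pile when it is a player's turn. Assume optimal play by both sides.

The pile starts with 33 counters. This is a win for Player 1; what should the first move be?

Remove 5, leaving 28.

Work bottom-up. With no move the player to move loses. Otherwise the position is W if at least one move leads to an L position for the opponent, and L if every move leads to a W.
n=0: no move → L
n=1: no move → L
n=2: W (go to 0, an L position)
n=3: W (go to 1, an L position)
n=4: L (sole option 2(W) is W)
n=5: W (go to 0, an L position)
n=6: W (go to 4, an L position)
n=7: W (go to 1, an L position)
n=8: W (go to 0, an L position)
n=9: W (go to 4, an L position)
n=10: W (go to 4, an L position)
n=11: L (options 9(W), 6(W), 5(W), 3(W) are all W)
n=12: W (go to 4, an L position)
n=13: W (go to 11, an L position)
n=14: L (options 12(W), 9(W), 8(W), 6(W) are all W)
n=15: L (options 13(W), 10(W), 9(W), 7(W) are all W)
n=16: W (go to 14, an L position)
n=17: W (go to 15, an L position)
n=18: L (options 16(W), 13(W), 12(W), 10(W) are all W)
n=19: W (go to 14, an L position)
n=20: W (go to 18, an L position)
n=21: W (go to 15, an L position)
n=22: W (go to 14, an L position)
n=23: W (go to 18, an L position)
n=24: W (go to 18, an L position)
n=25: L (options 23(W), 20(W), 19(W), 17(W) are all W)
n=26: W (go to 18, an L position)
n=27: W (go to 25, an L position)
n=28: L (options 26(W), 23(W), 22(W), 20(W) are all W)
n=29: L (options 27(W), 24(W), 23(W), 21(W) are all W)
n=30: W (go to 28, an L position)
n=31: W (go to 29, an L position)
n=32: L (options 30(W), 27(W), 26(W), 24(W) are all W)
n=33: W (go to 28, an L position)
From 33, the L positions reachable in one move are: 28, 25. Any move reaching one of these is winning.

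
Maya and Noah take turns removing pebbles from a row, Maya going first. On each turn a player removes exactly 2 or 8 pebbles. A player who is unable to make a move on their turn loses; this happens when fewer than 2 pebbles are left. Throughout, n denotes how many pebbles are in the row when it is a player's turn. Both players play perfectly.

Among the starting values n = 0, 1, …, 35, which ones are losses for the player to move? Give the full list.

0, 1, 4, 5, 10, 11, 14, 15, 20, 21, 24, 25, 30, 31, 34, 35

Label each position W (a win for the player to move) or L (a loss). A position with no legal move is L; any other position is W exactly when some move reaches an L, and L when every move reaches a W.
n=0: no move → L
n=1: no move → L
n=2: can move to 0, which is L ⇒ W
n=3: can move to 1, which is L ⇒ W
n=4: the only move is to 2(W), a W ⇒ L
n=5: the only move is to 3(W), a W ⇒ L
n=6: can move to 4, which is L ⇒ W
n=7: can move to 5, which is L ⇒ W
n=8: can move to 0, which is L ⇒ W
n=9: can move to 1, which is L ⇒ W
n=10: moves to 8(W), 2(W); every one is W ⇒ L
n=11: moves to 9(W), 3(W); every one is W ⇒ L
n=12: can move to 10, which is L ⇒ W
n=13: can move to 11, which is L ⇒ W
n=14: moves to 12(W), 6(W); every one is W ⇒ L
n=15: moves to 13(W), 7(W); every one is W ⇒ L
n=16: can move to 14, which is L ⇒ W
n=17: can move to 15, which is L ⇒ W
n=18: can move to 10, which is L ⇒ W
n=19: can move to 11, which is L ⇒ W
n=20: moves to 18(W), 12(W); every one is W ⇒ L
n=21: moves to 19(W), 13(W); every one is W ⇒ L
n=22: can move to 20, which is L ⇒ W
n=23: can move to 21, which is L ⇒ W
n=24: moves to 22(W), 16(W); every one is W ⇒ L
n=25: moves to 23(W), 17(W); every one is W ⇒ L
n=26: can move to 24, which is L ⇒ W
n=27: can move to 25, which is L ⇒ W
n=28: can move to 20, which is L ⇒ W
n=29: can move to 21, which is L ⇒ W
n=30: moves to 28(W), 22(W); every one is W ⇒ L
n=31: moves to 29(W), 23(W); every one is W ⇒ L
n=32: can move to 30, which is L ⇒ W
n=33: can move to 31, which is L ⇒ W
n=34: moves to 32(W), 26(W); every one is W ⇒ L
n=35: moves to 33(W), 27(W); every one is W ⇒ L
Reading off the rows marked L gives the requested list; there are 16 such values of n.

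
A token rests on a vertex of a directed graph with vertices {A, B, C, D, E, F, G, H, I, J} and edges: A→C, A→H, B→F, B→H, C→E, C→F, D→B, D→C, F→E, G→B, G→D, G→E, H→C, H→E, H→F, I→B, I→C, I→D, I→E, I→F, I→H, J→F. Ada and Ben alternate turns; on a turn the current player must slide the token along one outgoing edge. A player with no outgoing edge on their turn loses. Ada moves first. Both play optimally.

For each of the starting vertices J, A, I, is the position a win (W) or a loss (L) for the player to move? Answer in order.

Classify positions by backward induction: terminal positions (no move available) are L. From any other position, the mover wins iff some move reaches an L.
Every edge goes from a vertex to one that appears earlier in the order E, F, C, H, J, B, D, A, I, G, so processing vertices in that order labels each vertex after all of its successors.
E: no outgoing edge → L
F: can move to E, which is L ⇒ W
C: can move to E, which is L ⇒ W
H: can move to E, which is L ⇒ W
J: the only move is to F(W), a W ⇒ L
B: moves to H(W), F(W); every one is W ⇒ L
D: can move to B, which is L ⇒ W
A: moves to H(W), C(W); every one is W ⇒ L
I: can move to B, which is L ⇒ W
G: can move to B, which is L ⇒ W

J: L, A: L, I: W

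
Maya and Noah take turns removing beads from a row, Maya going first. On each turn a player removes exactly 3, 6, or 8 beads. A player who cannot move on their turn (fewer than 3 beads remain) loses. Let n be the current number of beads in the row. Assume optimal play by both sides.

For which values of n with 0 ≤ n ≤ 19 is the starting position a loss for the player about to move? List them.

Use the standard recursion: the mover loses at a terminal position; elsewhere, the mover wins exactly when some move hands the opponent an L position.
n=0: no move → L
n=1: no move → L
n=2: no move → L
n=3: →0(L), so W
n=4: →1(L), so W
n=5: →2(L), so W
n=6: →0(L), so W
n=7: →1(L), so W
n=8: →2(L), so W
n=9: →1(L), so W
n=10: →2(L), so W
n=11: →8(W), 5(W), 3(W) — all W, so L
n=12: →9(W), 6(W), 4(W) — all W, so L
n=13: →10(W), 7(W), 5(W) — all W, so L
n=14: →11(L), so W
n=15: →12(L), so W
n=16: →13(L), so W
n=17: →11(L), so W
n=18: →12(L), so W
n=19: →13(L), so W
The losing starting values of n are exactly the entries labelled L in this table (6 of them).

0, 1, 2, 11, 12, 13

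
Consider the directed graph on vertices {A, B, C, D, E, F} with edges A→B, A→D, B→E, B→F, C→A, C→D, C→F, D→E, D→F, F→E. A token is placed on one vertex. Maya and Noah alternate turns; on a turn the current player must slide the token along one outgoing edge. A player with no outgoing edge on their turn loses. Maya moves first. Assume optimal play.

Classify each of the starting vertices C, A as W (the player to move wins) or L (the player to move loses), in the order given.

C: W, A: L

Compute win/loss labels from the base case upward. A position with no move is L. Any other position is W if it can reach an L in one move, else L.
Every edge goes from a vertex to one that appears earlier in the order E, F, B, D, A, C, so processing vertices in that order labels each vertex after all of its successors.
E: no outgoing edge → L
F: reaches L-position E → W
B: reaches L-position E → W
D: reaches L-position E → W
A: only reaches D(W), B(W), all W → L
C: reaches L-position A → W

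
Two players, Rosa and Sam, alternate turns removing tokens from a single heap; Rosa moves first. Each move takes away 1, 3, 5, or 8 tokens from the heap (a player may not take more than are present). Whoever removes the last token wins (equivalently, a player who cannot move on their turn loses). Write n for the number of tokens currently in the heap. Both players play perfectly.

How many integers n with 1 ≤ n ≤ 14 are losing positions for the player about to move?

4

Compute win/loss labels from the base case upward. A position with no move is L. Any other position is W if it can reach an L in one move, else L.
n=0: no move → L
n=1: reaches L-position 0 → W
n=2: only reaches 1(W), which is W → L
n=3: reaches L-position 2 → W
n=4: only reaches 3(W), 1(W), all W → L
n=5: reaches L-position 4 → W
n=6: only reaches 5(W), 3(W), 1(W), all W → L
n=7: reaches L-position 6 → W
n=8: reaches L-position 0 → W
n=9: reaches L-position 6 → W
n=10: reaches L-position 2 → W
n=11: reaches L-position 6 → W
n=12: reaches L-position 4 → W
n=13: only reaches 12(W), 10(W), 8(W), 5(W), all W → L
n=14: reaches L-position 13 → W
L entries with 1 ≤ n ≤ 14 (n=0 is outside the asked range and is not counted): n = 2, 4, 6, 13; that makes 4.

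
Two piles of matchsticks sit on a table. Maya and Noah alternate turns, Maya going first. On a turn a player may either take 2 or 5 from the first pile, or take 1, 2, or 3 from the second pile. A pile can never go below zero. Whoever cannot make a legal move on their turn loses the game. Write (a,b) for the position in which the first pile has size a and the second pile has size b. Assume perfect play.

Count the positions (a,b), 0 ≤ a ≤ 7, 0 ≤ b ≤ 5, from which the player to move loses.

15

Build the W/L table. Terminal = L. A non-terminal position is W if it has a move to some L; otherwise it is L.
Every move lowers a or b (never raises either), so fill the grid row by row in increasing a, and left to right within a row: each cell's successors are then already labelled.
      b=0  b=1  b=2  b=3  b=4  b=5
a=0:    L    W    W    W    L    W
a=1:    L    W    W    W    L    W
a=2:    W    L    W    W    W    L
a=3:    W    L    W    W    W    L
a=4:    L    W    W    W    L    W
a=5:    W    W    L    W    W    W
a=6:    W    L    W    W    W    L
a=7:    L    W    W    W    L    W
Cells with no legal move (terminal, hence L): (0,0), (1,0).
The remaining L cells, each justified by listing all of its moves:
(0,4): moves to (0,3)(W), (0,2)(W), (0,1)(W); every one is W ⇒ L
(1,4): moves to (1,3)(W), (1,2)(W), (1,1)(W); every one is W ⇒ L
(2,1): moves to (0,1)(W), (2,0)(W); every one is W ⇒ L
(2,5): moves to (0,5)(W), (2,4)(W), (2,3)(W), (2,2)(W); every one is W ⇒ L
(3,1): moves to (1,1)(W), (3,0)(W); every one is W ⇒ L
(3,5): moves to (1,5)(W), (3,4)(W), (3,3)(W), (3,2)(W); every one is W ⇒ L
(4,0): the only move is to (2,0)(W), a W ⇒ L
(4,4): moves to (2,4)(W), (4,3)(W), (4,2)(W), (4,1)(W); every one is W ⇒ L
(5,2): moves to (3,2)(W), (0,2)(W), (5,1)(W), (5,0)(W); every one is W ⇒ L
(6,1): moves to (4,1)(W), (1,1)(W), (6,0)(W); every one is W ⇒ L
(6,5): moves to (4,5)(W), (1,5)(W), (6,4)(W), (6,3)(W), (6,2)(W); every one is W ⇒ L
(7,0): moves to (5,0)(W), (2,0)(W); every one is W ⇒ L
(7,4): moves to (5,4)(W), (2,4)(W), (7,3)(W), (7,2)(W), (7,1)(W); every one is W ⇒ L
Every other cell has at least one move into one of the L cells above, so it is W.
L cells per row: a=0: 2, a=1: 2, a=2: 2, a=3: 2, a=4: 2, a=5: 1, a=6: 2, a=7: 2; total 15.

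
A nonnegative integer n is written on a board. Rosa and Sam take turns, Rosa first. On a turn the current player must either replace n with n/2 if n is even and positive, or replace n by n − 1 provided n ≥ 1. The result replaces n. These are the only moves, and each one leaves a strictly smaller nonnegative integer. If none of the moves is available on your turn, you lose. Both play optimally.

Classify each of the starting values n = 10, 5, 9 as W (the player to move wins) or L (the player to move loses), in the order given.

10: W, 5: L, 9: L

Positions with no move are L. A position that does have a move is losing for the player to move precisely when every available move leads to a winning position for the opponent. Fill in the labels:
n=0: no move → L
n=1: reaches L-position 0 → W
n=2: only reaches 1(W), which is W → L
n=3: reaches L-position 2 → W
n=4: reaches L-position 2 → W
n=5: only reaches 4(W), which is W → L
n=6: reaches L-position 5 → W
n=7: only reaches 6(W), which is W → L
n=8: reaches L-position 7 → W
n=9: only reaches 8(W), which is W → L
n=10: reaches L-position 5 → W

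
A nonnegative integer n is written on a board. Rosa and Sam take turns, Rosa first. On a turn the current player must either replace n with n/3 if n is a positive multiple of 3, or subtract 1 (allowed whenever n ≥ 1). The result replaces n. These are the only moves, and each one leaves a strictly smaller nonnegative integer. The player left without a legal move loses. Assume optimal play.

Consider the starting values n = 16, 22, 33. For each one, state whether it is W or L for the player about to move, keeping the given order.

Positions with no move are L. A position that does have a move is losing for the player to move precisely when every available move leads to a winning position for the opponent. Fill in the labels:
n=0: no move → L
n=1: reaches L-position 0 → W
n=2: only reaches 1(W), which is W → L
n=3: reaches L-position 2 → W
n=4: only reaches 3(W), which is W → L
n=5: reaches L-position 4 → W
n=6: reaches L-position 2 → W
n=7: only reaches 6(W), which is W → L
n=8: reaches L-position 7 → W
n=9: only reaches 3(W), 8(W), all W → L
n=10: reaches L-position 9 → W
n=11: only reaches 10(W), which is W → L
n=12: reaches L-position 4 → W
n=13: only reaches 12(W), which is W → L
n=14: reaches L-position 13 → W
n=15: only reaches 5(W), 14(W), all W → L
n=16: reaches L-position 15 → W
n=17: only reaches 16(W), which is W → L
n=18: reaches L-position 17 → W
n=19: only reaches 18(W), which is W → L
n=20: reaches L-position 19 → W
n=21: reaches L-position 7 → W
n=22: only reaches 21(W), which is W → L
n=23: reaches L-position 22 → W
n=24: only reaches 8(W), 23(W), all W → L
n=25: reaches L-position 24 → W
n=26: only reaches 25(W), which is W → L
n=27: reaches L-position 9 → W
n=28: only reaches 27(W), which is W → L
n=29: reaches L-position 28 → W
n=30: only reaches 10(W), 29(W), all W → L
n=31: reaches L-position 30 → W
n=32: only reaches 31(W), which is W → L
n=33: reaches L-position 11 → W

16: W, 22: L, 33: W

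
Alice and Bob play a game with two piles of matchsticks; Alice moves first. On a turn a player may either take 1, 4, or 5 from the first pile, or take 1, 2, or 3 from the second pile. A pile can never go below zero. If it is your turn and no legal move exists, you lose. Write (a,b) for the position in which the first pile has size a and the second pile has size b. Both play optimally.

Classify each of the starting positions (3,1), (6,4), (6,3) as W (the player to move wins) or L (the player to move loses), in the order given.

(3,1): L, (6,4): W, (6,3): W

Positions with no move are L. A position that does have a move is losing for the player to move precisely when every available move leads to a winning position for the opponent. Fill in the labels:
No move ever increases a pile, so every position that can arise here has a ≤ 6 and b ≤ 4; it is enough to label the cells with 0 ≤ a ≤ 6 and 0 ≤ b ≤ 4.
Every move lowers a or b (never raises either), so fill the grid row by row in increasing a, and left to right within a row: each cell's successors are then already labelled.
      b=0  b=1  b=2  b=3  b=4
a=0:    L    W    W    W    L
a=1:    W    L    W    W    W
a=2:    L    W    W    W    L
a=3:    W    L    W    W    W
a=4:    W    W    L    W    W
a=5:    W    W    W    L    W
a=6:    W    W    L    W    W
Cells with no legal move (terminal, hence L): (0,0).
The remaining L cells, each justified by listing all of its moves:
(0,4): L (options (0,3)(W), (0,2)(W), (0,1)(W) are all W)
(1,1): L (options (0,1)(W), (1,0)(W) are all W)
(2,0): L (sole option (1,0)(W) is W)
(2,4): L (options (1,4)(W), (2,3)(W), (2,2)(W), (2,1)(W) are all W)
(3,1): L (options (2,1)(W), (3,0)(W) are all W)
(4,2): L (options (3,2)(W), (0,2)(W), (4,1)(W), (4,0)(W) are all W)
(5,3): L (options (4,3)(W), (1,3)(W), (0,3)(W), (5,2)(W), (5,1)(W), (5,0)(W) are all W)
(6,2): L (options (5,2)(W), (2,2)(W), (1,2)(W), (6,1)(W), (6,0)(W) are all W)
Every other cell has at least one move into one of the L cells above, so it is W.
(3,1): one of the L cells justified above, so L
(6,4): the move to (2,4) reaches an L cell, so W
(6,3): the move to (5,3) reaches an L cell, so W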